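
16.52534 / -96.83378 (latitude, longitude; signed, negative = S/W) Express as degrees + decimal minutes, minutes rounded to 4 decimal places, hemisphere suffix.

φ: fractional part 0.525340 → 31.520400 minutes
Longitude is negative → W; |value| = 96.833780
Longitude: minutes = (96.833780 − 96) × 60 = 50.026800

16° 31.5204′ N, 96° 50.0268′ W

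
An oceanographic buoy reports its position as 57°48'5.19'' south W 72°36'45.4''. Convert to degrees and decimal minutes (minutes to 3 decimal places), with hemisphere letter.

Latitude: 48 + 5.19/60 = 48.08650′
λ: seconds/60 = 0.75667; minutes = 36 + 0.75667 = 36.75667

57° 48.087′ S, 72° 36.757′ W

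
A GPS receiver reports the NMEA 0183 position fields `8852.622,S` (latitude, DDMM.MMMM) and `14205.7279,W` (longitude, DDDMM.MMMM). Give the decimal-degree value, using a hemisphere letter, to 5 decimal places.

Latitude: split at 2 digits → 88° and 52.622′; 88 + 52.622/60 = 88.877033
λ: degrees = first 3 digits = 142, minutes = 5.7279; 142 + 5.7279/60 = 142.095465

88.87703° S, 142.09547° W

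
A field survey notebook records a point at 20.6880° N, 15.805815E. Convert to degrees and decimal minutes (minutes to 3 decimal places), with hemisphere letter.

Lat: fractional part 0.688000 → 41.28000 minutes
Lon: 15° + 0.805815 × 60 = 15° 48.34890′

20° 41.280′ N, 15° 48.349′ E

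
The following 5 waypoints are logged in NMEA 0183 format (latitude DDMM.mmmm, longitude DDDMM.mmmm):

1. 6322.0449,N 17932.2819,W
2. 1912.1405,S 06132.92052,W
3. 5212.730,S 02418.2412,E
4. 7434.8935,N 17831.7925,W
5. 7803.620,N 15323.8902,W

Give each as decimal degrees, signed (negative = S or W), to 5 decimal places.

1. 63.36742, -179.53803
2. -19.20234, -61.54868
3. -52.21217, 24.30402
4. 74.58156, -178.52988
5. 78.06033, -153.39817

Point 1:
  φ: degrees = first 2 digits = 63, minutes = 22.0449; 63 + 22.0449/60 = 63.367415
  N → positive
  λ: degrees = first 3 digits = 179, minutes = 32.2819; 179 + 32.2819/60 = 179.538032
  hemisphere W, so the sign is −
Point 2:
  Lat: split at 2 digits → 19° and 12.1405′; 19 + 12.1405/60 = 19.202342
  S → negative
  Longitude: split at 3 digits → 061° and 32.92052′; 61 + 32.92052/60 = 61.548675
  hemisphere W, so the sign is −
Point 3:
  Lat: split at 2 digits → 52° and 12.73′; 52 + 12.73/60 = 52.212167
  S ⇒ negate
  Lon: split at 3 digits → 024° and 18.2412′; 24 + 18.2412/60 = 24.304020
  E ⇒ keep positive
Point 4:
  Latitude: split at 2 digits → 74° and 34.8935′; 74 + 34.8935/60 = 74.581558
  N ⇒ keep positive
  Lon: degrees = first 3 digits = 178, minutes = 31.7925; 178 + 31.7925/60 = 178.529875
  hemisphere W, so the sign is −
Point 5:
  Latitude: degrees = first 2 digits = 78, minutes = 3.62; 78 + 3.62/60 = 78.060333
  N ⇒ keep positive
  Lon: degrees = first 3 digits = 153, minutes = 23.8902; 153 + 23.8902/60 = 153.398170
  W → negative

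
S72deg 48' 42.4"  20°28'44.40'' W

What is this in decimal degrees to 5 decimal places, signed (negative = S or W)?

Latitude: 48′ + 42.4″ = 48.70667′; 72 + 48.70667/60 = 72.811778
S ⇒ negate
Longitude: 20° + 28/60 + 44.4/3600 = 20 + 0.466667 + 0.012333 = 20.479000
hemisphere W, so the sign is −

-72.81178, -20.47900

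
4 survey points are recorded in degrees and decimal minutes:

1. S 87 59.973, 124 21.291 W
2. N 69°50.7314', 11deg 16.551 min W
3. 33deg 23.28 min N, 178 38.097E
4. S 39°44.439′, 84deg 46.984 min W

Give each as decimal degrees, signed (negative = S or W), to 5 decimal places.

1. -87.99955, -124.35485
2. 69.84552, -11.27585
3. 33.38800, 178.63495
4. -39.74065, -84.78307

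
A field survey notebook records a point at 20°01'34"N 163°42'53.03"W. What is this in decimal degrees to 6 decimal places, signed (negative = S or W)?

20.026111, -163.714731

φ: 1′ + 34″ = 1.56667′; 20 + 1.56667/60 = 20.0261111
N ⇒ keep positive
Longitude: 163 + 42/60 + 53.03/3600 = 163.7147306
W ⇒ negate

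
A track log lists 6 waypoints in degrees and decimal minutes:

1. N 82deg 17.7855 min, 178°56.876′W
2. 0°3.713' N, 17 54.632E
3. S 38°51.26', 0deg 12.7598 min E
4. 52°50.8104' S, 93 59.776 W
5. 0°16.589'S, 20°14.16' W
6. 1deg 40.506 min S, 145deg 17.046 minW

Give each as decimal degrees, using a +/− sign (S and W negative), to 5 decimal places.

Point 1:
  Lat: 82 + 17.7855/60 = 82.296425
  N → positive
  Longitude: 178 + 56.876/60 = 178.947933
  W ⇒ negate
Point 2:
  Lat: 0 + 3.713/60 = 0.061883
  N ⇒ keep positive
  Longitude: 17 + 54.632/60 = 17.910533
  E → positive
Point 3:
  Lat: 38 + 51.26/60 = 38.854333
  S ⇒ negate
  Longitude: 12.7598′ = 0.212663°; total 0.212663
  E ⇒ keep positive
Point 4:
  φ: 52 + 50.8104/60 = 52.846840
  hemisphere S, so the sign is −
  Lon: 93 + 59.776/60 = 93.996267
  W → negative
Point 5:
  φ: 16.589′ = 0.276483°; total 0.276483
  hemisphere S, so the sign is −
  Longitude: 14.16′ = 0.236000°; total 20.236000
  W → negative
Point 6:
  φ: 1 + 40.506/60 = 1.675100
  S → negative
  Lon: 145 + 17.046/60 = 145.284100
  W → negative

1. 82.29643, -178.94793
2. 0.06188, 17.91053
3. -38.85433, 0.21266
4. -52.84684, -93.99627
5. -0.27648, -20.23600
6. -1.67510, -145.28410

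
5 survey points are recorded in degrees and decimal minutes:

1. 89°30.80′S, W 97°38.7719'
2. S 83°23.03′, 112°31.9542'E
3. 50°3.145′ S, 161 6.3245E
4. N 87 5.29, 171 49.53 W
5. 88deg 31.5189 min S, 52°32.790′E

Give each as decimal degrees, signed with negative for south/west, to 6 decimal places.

1. -89.513333, -97.646198
2. -83.383833, 112.532570
3. -50.052417, 161.105408
4. 87.088167, -171.825500
5. -88.525315, 52.546500

Point 1:
  φ: 30.8′ = 0.513333°; total 89.5133333
  S ⇒ negate
  Lon: 97 + 38.7719/60 = 97.6461983
  W → negative
Point 2:
  φ: 83 + 23.03/60 = 83.3838333
  hemisphere S, so the sign is −
  Longitude: 112 + 31.9542/60 = 112.5325700
  E ⇒ keep positive
Point 3:
  Lat: 3.145′ = 0.052417°; total 50.0524167
  S ⇒ negate
  λ: 161 + 6.3245/60 = 161.1054083
  E ⇒ keep positive
Point 4:
  Latitude: 5.29′ = 0.088167°; total 87.0881667
  N → positive
  Lon: 49.53′ = 0.825500°; total 171.8255000
  W → negative
Point 5:
  φ: 31.5189′ = 0.525315°; total 88.5253150
  S ⇒ negate
  Longitude: 52 + 32.79/60 = 52.5465000
  E ⇒ keep positive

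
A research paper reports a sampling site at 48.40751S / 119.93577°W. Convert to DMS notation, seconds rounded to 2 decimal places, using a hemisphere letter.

48°24′27.04″ S, 119°56′8.77″ W

φ: 0.407510 × 60 = 24.45060′ → 24′, remainder × 60 = 27.0360″
Longitude: whole degrees 119; 56.14620′ → 56′ and 8.7720″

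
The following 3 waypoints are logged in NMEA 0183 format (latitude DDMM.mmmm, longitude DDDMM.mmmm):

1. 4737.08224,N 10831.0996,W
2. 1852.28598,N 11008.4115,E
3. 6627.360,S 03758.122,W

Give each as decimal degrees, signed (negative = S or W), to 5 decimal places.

1. 47.61804, -108.51833
2. 18.87143, 110.14019
3. -66.45600, -37.96870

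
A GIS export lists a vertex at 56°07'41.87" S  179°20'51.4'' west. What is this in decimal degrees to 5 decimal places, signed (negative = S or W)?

-56.12830, -179.34761

Lat: 56 + 7/60 + 41.87/3600 = 56.128297
S ⇒ negate
Lon: 179 + 20/60 + 51.4/3600 = 179.347611
hemisphere W, so the sign is −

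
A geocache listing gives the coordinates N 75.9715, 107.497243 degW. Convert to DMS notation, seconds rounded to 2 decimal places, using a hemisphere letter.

75°58′17.40″ N, 107°29′50.07″ W

Latitude: whole degrees 75; 58.29000′ → 58′ and 17.4000″
Lon: 0.497243° → 29.83458′; 0.83458 × 60 = 50.0748″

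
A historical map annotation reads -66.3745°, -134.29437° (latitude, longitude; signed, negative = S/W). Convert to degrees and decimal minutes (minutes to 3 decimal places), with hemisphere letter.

66° 22.470′ S, 134° 17.662′ W

Latitude is negative → S; |value| = 66.374500
φ: fractional part 0.374500 → 22.47000 minutes
Longitude is negative → W; |value| = 134.294370
λ: minutes = (134.294370 − 134) × 60 = 17.66220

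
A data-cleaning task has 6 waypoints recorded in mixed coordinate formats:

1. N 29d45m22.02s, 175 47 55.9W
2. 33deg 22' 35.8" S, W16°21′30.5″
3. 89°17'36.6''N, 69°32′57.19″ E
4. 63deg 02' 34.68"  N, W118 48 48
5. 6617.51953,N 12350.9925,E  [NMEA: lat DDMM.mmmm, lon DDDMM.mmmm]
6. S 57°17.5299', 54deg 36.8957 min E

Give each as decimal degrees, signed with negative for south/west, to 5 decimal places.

1. 29.75612, -175.79886
2. -33.37661, -16.35847
3. 89.29350, 69.54922
4. 63.04297, -118.81333
5. 66.29199, 123.84988
6. -57.29217, 54.61493

Point 1:
  Latitude: 29° + 45/60 + 22.02/3600 = 29 + 0.750000 + 0.006117 = 29.756117
  N → positive
  Longitude: 175° + 47/60 + 55.9/3600 = 175 + 0.783333 + 0.015528 = 175.798861
  hemisphere W, so the sign is −
Point 2:
  Lat: 33° + 22/60 + 35.8/3600 = 33 + 0.366667 + 0.009944 = 33.376611
  S → negative
  Lon: 16 + 21/60 + 30.5/3600 = 16.358472
  hemisphere W, so the sign is −
Point 3:
  φ: 89 + 17/60 + 36.6/3600 = 89.293500
  N → positive
  Longitude: 32′ + 57.19″ = 32.95317′; 69 + 32.95317/60 = 69.549219
  E ⇒ keep positive
Point 4:
  Latitude: 63 + 2/60 + 34.68/3600 = 63.042967
  N ⇒ keep positive
  Lon: 118 + 48/60 + 48/3600 = 118.813333
  W ⇒ negate
Point 5:
  φ: split at 2 digits → 66° and 17.51953′; 66 + 17.51953/60 = 66.291992
  N ⇒ keep positive
  Longitude: degrees = first 3 digits = 123, minutes = 50.9925; 123 + 50.9925/60 = 123.849875
  E ⇒ keep positive
Point 6:
  Latitude: 57 + 17.5299/60 = 57.292165
  S → negative
  Longitude: 36.8957′ = 0.614928°; total 54.614928
  E → positive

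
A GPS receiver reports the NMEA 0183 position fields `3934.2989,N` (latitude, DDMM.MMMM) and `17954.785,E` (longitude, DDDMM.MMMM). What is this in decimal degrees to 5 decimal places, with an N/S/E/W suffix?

39.57165° N, 179.91308° E

φ: split at 2 digits → 39° and 34.2989′; 39 + 34.2989/60 = 39.571648
λ: split at 3 digits → 179° and 54.785′; 179 + 54.785/60 = 179.913083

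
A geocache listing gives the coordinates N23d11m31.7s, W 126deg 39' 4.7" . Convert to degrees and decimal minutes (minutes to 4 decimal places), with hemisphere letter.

φ: 11 + 31.7/60 = 11.528333′
λ: 39 + 4.7/60 = 39.078333′

23° 11.5283′ N, 126° 39.0783′ W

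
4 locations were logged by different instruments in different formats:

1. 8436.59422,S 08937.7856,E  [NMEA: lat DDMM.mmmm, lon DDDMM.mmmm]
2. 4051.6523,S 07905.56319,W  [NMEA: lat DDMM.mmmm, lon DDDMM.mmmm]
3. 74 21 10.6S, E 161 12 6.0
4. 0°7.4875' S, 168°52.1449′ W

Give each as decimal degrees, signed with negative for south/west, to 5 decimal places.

Point 1:
  φ: split at 2 digits → 84° and 36.59422′; 84 + 36.59422/60 = 84.609904
  S ⇒ negate
  Lon: split at 3 digits → 089° and 37.7856′; 89 + 37.7856/60 = 89.629760
  E ⇒ keep positive
Point 2:
  φ: split at 2 digits → 40° and 51.6523′; 40 + 51.6523/60 = 40.860872
  hemisphere S, so the sign is −
  Longitude: split at 3 digits → 079° and 5.56319′; 79 + 5.56319/60 = 79.092720
  W ⇒ negate
Point 3:
  Lat: 74° + 21/60 + 10.6/3600 = 74 + 0.350000 + 0.002944 = 74.352944
  hemisphere S, so the sign is −
  λ: 161° + 12/60 + 6/3600 = 161 + 0.200000 + 0.001667 = 161.201667
  E → positive
Point 4:
  φ: 7.4875′ = 0.124792°; total 0.124792
  hemisphere S, so the sign is −
  λ: 52.1449′ = 0.869082°; total 168.869082
  hemisphere W, so the sign is −

1. -84.60990, 89.62976
2. -40.86087, -79.09272
3. -74.35294, 161.20167
4. -0.12479, -168.86908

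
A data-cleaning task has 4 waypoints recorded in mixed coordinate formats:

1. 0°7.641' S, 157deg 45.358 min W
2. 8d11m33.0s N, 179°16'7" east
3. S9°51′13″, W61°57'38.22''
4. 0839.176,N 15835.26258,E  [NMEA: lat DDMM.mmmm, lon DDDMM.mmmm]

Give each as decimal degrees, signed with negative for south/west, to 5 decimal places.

1. -0.12735, -157.75597
2. 8.19250, 179.26861
3. -9.85361, -61.96062
4. 8.65293, 158.58771

Point 1:
  Lat: 7.641′ = 0.127350°; total 0.127350
  hemisphere S, so the sign is −
  λ: 157 + 45.358/60 = 157.755967
  W → negative
Point 2:
  Lat: 8° + 11/60 + 33/3600 = 8 + 0.183333 + 0.009167 = 8.192500
  N → positive
  λ: 179 + 16/60 + 7/3600 = 179.268611
  E → positive
Point 3:
  Lat: 9° + 51/60 + 13/3600 = 9 + 0.850000 + 0.003611 = 9.853611
  S → negative
  λ: 57′ + 38.22″ = 57.63700′; 61 + 57.63700/60 = 61.960617
  W ⇒ negate
Point 4:
  φ: degrees = first 2 digits = 8, minutes = 39.176; 8 + 39.176/60 = 8.652933
  N ⇒ keep positive
  Lon: split at 3 digits → 158° and 35.26258′; 158 + 35.26258/60 = 158.587710
  E ⇒ keep positive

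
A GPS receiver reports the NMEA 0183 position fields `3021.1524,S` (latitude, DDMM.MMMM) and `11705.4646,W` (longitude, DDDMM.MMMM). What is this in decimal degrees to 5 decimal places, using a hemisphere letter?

φ: degrees = first 2 digits = 30, minutes = 21.1524; 30 + 21.1524/60 = 30.352540
Lon: degrees = first 3 digits = 117, minutes = 5.4646; 117 + 5.4646/60 = 117.091077

30.35254° S, 117.09108° W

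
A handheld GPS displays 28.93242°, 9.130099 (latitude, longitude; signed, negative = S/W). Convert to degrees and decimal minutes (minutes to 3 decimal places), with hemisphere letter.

28° 55.945′ N, 9° 7.806′ E

Lat: minutes = (28.932420 − 28) × 60 = 55.94520
Lon: 9° + 0.130099 × 60 = 9° 7.80594′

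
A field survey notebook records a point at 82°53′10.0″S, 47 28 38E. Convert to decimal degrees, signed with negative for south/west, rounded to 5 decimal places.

φ: 82° + 53/60 + 10/3600 = 82 + 0.883333 + 0.002778 = 82.886111
hemisphere S, so the sign is −
Lon: 28′ + 38″ = 28.63333′; 47 + 28.63333/60 = 47.477222
E ⇒ keep positive

-82.88611, 47.47722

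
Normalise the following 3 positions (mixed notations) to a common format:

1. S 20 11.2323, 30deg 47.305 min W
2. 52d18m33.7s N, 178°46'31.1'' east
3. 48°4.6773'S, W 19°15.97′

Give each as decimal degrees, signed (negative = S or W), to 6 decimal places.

Point 1:
  Latitude: 20 + 11.2323/60 = 20.1872050
  S → negative
  λ: 30 + 47.305/60 = 30.7884167
  hemisphere W, so the sign is −
Point 2:
  Latitude: 52° + 18/60 + 33.7/3600 = 52 + 0.300000 + 0.009361 = 52.3093611
  N ⇒ keep positive
  λ: 178° + 46/60 + 31.1/3600 = 178 + 0.766667 + 0.008639 = 178.7753056
  E → positive
Point 3:
  φ: 48 + 4.6773/60 = 48.0779550
  hemisphere S, so the sign is −
  Lon: 19 + 15.97/60 = 19.2661667
  W → negative

1. -20.187205, -30.788417
2. 52.309361, 178.775306
3. -48.077955, -19.266167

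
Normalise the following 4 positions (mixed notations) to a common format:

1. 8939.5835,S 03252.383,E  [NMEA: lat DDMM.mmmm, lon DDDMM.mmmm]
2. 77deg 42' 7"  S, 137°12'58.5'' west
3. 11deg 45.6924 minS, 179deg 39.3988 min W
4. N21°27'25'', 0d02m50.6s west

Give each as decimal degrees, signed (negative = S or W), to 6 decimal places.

Point 1:
  φ: split at 2 digits → 89° and 39.5835′; 89 + 39.5835/60 = 89.6597250
  S → negative
  Lon: split at 3 digits → 032° and 52.383′; 32 + 52.383/60 = 32.8730500
  E → positive
Point 2:
  Lat: 42′ + 7″ = 42.11667′; 77 + 42.11667/60 = 77.7019444
  S → negative
  λ: 137 + 12/60 + 58.5/3600 = 137.2162500
  W ⇒ negate
Point 3:
  Lat: 45.6924′ = 0.761540°; total 11.7615400
  S → negative
  Lon: 179 + 39.3988/60 = 179.6566467
  W → negative
Point 4:
  φ: 21 + 27/60 + 25/3600 = 21.4569444
  N ⇒ keep positive
  λ: 0° + 2/60 + 50.6/3600 = 0 + 0.033333 + 0.014056 = 0.0473889
  W → negative

1. -89.659725, 32.873050
2. -77.701944, -137.216250
3. -11.761540, -179.656647
4. 21.456944, -0.047389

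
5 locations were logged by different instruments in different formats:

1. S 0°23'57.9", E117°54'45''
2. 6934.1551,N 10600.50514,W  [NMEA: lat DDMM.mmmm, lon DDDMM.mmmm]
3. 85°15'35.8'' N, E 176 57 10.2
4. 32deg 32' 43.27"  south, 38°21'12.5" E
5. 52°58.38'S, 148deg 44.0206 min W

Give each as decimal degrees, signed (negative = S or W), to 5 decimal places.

1. -0.39942, 117.91250
2. 69.56925, -106.00842
3. 85.25994, 176.95283
4. -32.54535, 38.35347
5. -52.97300, -148.73368

Point 1:
  Lat: 0 + 23/60 + 57.9/3600 = 0.399417
  S ⇒ negate
  Lon: 117 + 54/60 + 45/3600 = 117.912500
  E → positive
Point 2:
  Lat: split at 2 digits → 69° and 34.1551′; 69 + 34.1551/60 = 69.569252
  N ⇒ keep positive
  λ: split at 3 digits → 106° and 0.50514′; 106 + 0.50514/60 = 106.008419
  hemisphere W, so the sign is −
Point 3:
  φ: 85° + 15/60 + 35.8/3600 = 85 + 0.250000 + 0.009944 = 85.259944
  N ⇒ keep positive
  Longitude: 176° + 57/60 + 10.2/3600 = 176 + 0.950000 + 0.002833 = 176.952833
  E ⇒ keep positive
Point 4:
  Latitude: 32 + 32/60 + 43.27/3600 = 32.545353
  S ⇒ negate
  λ: 38° + 21/60 + 12.5/3600 = 38 + 0.350000 + 0.003472 = 38.353472
  E ⇒ keep positive
Point 5:
  Lat: 52 + 58.38/60 = 52.973000
  S ⇒ negate
  Longitude: 44.0206′ = 0.733677°; total 148.733677
  W → negative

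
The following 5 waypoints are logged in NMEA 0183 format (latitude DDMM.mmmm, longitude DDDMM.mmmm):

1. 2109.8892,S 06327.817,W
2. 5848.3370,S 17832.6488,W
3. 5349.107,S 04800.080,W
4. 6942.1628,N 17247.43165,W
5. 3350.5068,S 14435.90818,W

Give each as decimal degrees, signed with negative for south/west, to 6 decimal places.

Point 1:
  Latitude: degrees = first 2 digits = 21, minutes = 9.8892; 21 + 9.8892/60 = 21.1648200
  S ⇒ negate
  Lon: split at 3 digits → 063° and 27.817′; 63 + 27.817/60 = 63.4636167
  W → negative
Point 2:
  Latitude: degrees = first 2 digits = 58, minutes = 48.337; 58 + 48.337/60 = 58.8056167
  S → negative
  Longitude: split at 3 digits → 178° and 32.6488′; 178 + 32.6488/60 = 178.5441467
  hemisphere W, so the sign is −
Point 3:
  Lat: degrees = first 2 digits = 53, minutes = 49.107; 53 + 49.107/60 = 53.8184500
  S ⇒ negate
  Longitude: split at 3 digits → 048° and 0.08′; 48 + 0.08/60 = 48.0013333
  hemisphere W, so the sign is −
Point 4:
  φ: split at 2 digits → 69° and 42.1628′; 69 + 42.1628/60 = 69.7027133
  N ⇒ keep positive
  Longitude: degrees = first 3 digits = 172, minutes = 47.43165; 172 + 47.43165/60 = 172.7905275
  hemisphere W, so the sign is −
Point 5:
  Lat: degrees = first 2 digits = 33, minutes = 50.5068; 33 + 50.5068/60 = 33.8417800
  hemisphere S, so the sign is −
  Lon: split at 3 digits → 144° and 35.90818′; 144 + 35.90818/60 = 144.5984697
  W ⇒ negate

1. -21.164820, -63.463617
2. -58.805617, -178.544147
3. -53.818450, -48.001333
4. 69.702713, -172.790528
5. -33.841780, -144.598470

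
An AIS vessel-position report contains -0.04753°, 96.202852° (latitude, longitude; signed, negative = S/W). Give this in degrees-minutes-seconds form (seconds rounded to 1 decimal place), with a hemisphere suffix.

0°02′51.1″ S, 96°12′10.3″ E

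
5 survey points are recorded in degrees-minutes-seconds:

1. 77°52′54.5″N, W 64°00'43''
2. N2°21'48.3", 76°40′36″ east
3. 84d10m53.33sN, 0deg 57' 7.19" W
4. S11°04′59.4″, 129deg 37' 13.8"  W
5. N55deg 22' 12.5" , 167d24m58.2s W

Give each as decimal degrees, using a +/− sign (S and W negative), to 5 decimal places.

Point 1:
  Lat: 77 + 52/60 + 54.5/3600 = 77.881806
  N → positive
  Longitude: 64° + 0/60 + 43/3600 = 64 + 0.000000 + 0.011944 = 64.011944
  hemisphere W, so the sign is −
Point 2:
  Latitude: 21′ + 48.3″ = 21.80500′; 2 + 21.80500/60 = 2.363417
  N → positive
  Lon: 76° + 40/60 + 36/3600 = 76 + 0.666667 + 0.010000 = 76.676667
  E → positive
Point 3:
  φ: 10′ + 53.33″ = 10.88883′; 84 + 10.88883/60 = 84.181481
  N ⇒ keep positive
  Longitude: 0 + 57/60 + 7.19/3600 = 0.951997
  hemisphere W, so the sign is −
Point 4:
  φ: 11° + 4/60 + 59.4/3600 = 11 + 0.066667 + 0.016500 = 11.083167
  hemisphere S, so the sign is −
  λ: 129 + 37/60 + 13.8/3600 = 129.620500
  hemisphere W, so the sign is −
Point 5:
  φ: 55° + 22/60 + 12.5/3600 = 55 + 0.366667 + 0.003472 = 55.370139
  N → positive
  Longitude: 24′ + 58.2″ = 24.97000′; 167 + 24.97000/60 = 167.416167
  hemisphere W, so the sign is −

1. 77.88181, -64.01194
2. 2.36342, 76.67667
3. 84.18148, -0.95200
4. -11.08317, -129.62050
5. 55.37014, -167.41617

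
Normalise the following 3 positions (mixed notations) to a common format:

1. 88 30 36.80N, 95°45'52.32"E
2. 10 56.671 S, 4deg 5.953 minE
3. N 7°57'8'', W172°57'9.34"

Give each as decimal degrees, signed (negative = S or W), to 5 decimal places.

Point 1:
  φ: 30′ + 36.8″ = 30.61333′; 88 + 30.61333/60 = 88.510222
  N ⇒ keep positive
  λ: 45′ + 52.32″ = 45.87200′; 95 + 45.87200/60 = 95.764533
  E → positive
Point 2:
  Lat: 56.671′ = 0.944517°; total 10.944517
  hemisphere S, so the sign is −
  λ: 4 + 5.953/60 = 4.099217
  E → positive
Point 3:
  Latitude: 7° + 57/60 + 8/3600 = 7 + 0.950000 + 0.002222 = 7.952222
  N → positive
  λ: 172° + 57/60 + 9.34/3600 = 172 + 0.950000 + 0.002594 = 172.952594
  hemisphere W, so the sign is −

1. 88.51022, 95.76453
2. -10.94452, 4.09922
3. 7.95222, -172.95259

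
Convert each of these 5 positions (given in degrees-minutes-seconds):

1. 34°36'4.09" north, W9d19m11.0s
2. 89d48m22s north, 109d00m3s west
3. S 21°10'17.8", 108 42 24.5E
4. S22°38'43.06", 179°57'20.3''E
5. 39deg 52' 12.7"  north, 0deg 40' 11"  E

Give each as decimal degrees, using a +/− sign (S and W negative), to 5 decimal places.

1. 34.60114, -9.31972
2. 89.80611, -109.00083
3. -21.17161, 108.70681
4. -22.64529, 179.95564
5. 39.87019, 0.66972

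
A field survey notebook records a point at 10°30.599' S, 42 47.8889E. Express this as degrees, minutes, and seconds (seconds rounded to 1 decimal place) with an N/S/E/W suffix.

φ: fractional minutes 0.59900 × 60 = 35.940″
Longitude: 47.88890′ → 47′ and 0.88890 × 60 = 53.334″

10°30′35.9″ S, 42°47′53.3″ E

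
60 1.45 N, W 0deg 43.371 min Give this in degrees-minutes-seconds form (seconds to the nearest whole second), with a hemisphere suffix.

φ: fractional minutes 0.45000 × 60 = 27.00″
Lon: fractional minutes 0.37100 × 60 = 22.26″

60°01′27″ N, 0°43′22″ W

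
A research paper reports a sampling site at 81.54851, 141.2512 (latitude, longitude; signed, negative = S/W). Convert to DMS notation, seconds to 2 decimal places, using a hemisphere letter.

Lat: 0.548510 × 60 = 32.91060′ → 32′, remainder × 60 = 54.6360″
Lon: 0.251200 × 60 = 15.07200′ → 15′, remainder × 60 = 4.3200″

81°32′54.64″ N, 141°15′4.32″ E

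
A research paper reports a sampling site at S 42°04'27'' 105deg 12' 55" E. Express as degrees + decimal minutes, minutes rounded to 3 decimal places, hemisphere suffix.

φ: 4 + 27/60 = 4.45000′
Longitude: seconds/60 = 0.91667; minutes = 12 + 0.91667 = 12.91667

42° 4.450′ S, 105° 12.917′ E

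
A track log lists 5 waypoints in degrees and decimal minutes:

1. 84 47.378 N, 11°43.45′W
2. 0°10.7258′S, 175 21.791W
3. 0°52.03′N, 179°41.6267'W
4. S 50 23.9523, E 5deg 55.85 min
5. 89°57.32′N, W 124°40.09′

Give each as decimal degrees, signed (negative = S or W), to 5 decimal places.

1. 84.78963, -11.72417
2. -0.17876, -175.36318
3. 0.86717, -179.69378
4. -50.39921, 5.93083
5. 89.95533, -124.66817

Point 1:
  Latitude: 47.378′ = 0.789633°; total 84.789633
  N ⇒ keep positive
  λ: 11 + 43.45/60 = 11.724167
  W ⇒ negate
Point 2:
  Lat: 0 + 10.7258/60 = 0.178763
  hemisphere S, so the sign is −
  λ: 21.791′ = 0.363183°; total 175.363183
  hemisphere W, so the sign is −
Point 3:
  Latitude: 52.03′ = 0.867167°; total 0.867167
  N ⇒ keep positive
  λ: 41.6267′ = 0.693778°; total 179.693778
  W → negative
Point 4:
  Lat: 23.9523′ = 0.399205°; total 50.399205
  S ⇒ negate
  λ: 5 + 55.85/60 = 5.930833
  E → positive
Point 5:
  φ: 57.32′ = 0.955333°; total 89.955333
  N ⇒ keep positive
  Longitude: 40.09′ = 0.668167°; total 124.668167
  W → negative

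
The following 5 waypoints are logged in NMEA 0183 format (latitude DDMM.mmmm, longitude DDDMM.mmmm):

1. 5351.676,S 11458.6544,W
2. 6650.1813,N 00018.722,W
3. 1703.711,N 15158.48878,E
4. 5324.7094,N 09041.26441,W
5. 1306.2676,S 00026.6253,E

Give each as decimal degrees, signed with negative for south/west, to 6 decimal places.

Point 1:
  Latitude: degrees = first 2 digits = 53, minutes = 51.676; 53 + 51.676/60 = 53.8612667
  hemisphere S, so the sign is −
  Longitude: degrees = first 3 digits = 114, minutes = 58.6544; 114 + 58.6544/60 = 114.9775733
  hemisphere W, so the sign is −
Point 2:
  Lat: split at 2 digits → 66° and 50.1813′; 66 + 50.1813/60 = 66.8363550
  N ⇒ keep positive
  Longitude: degrees = first 3 digits = 0, minutes = 18.722; 0 + 18.722/60 = 0.3120333
  W ⇒ negate
Point 3:
  Lat: degrees = first 2 digits = 17, minutes = 3.711; 17 + 3.711/60 = 17.0618500
  N → positive
  Lon: split at 3 digits → 151° and 58.48878′; 151 + 58.48878/60 = 151.9748130
  E → positive
Point 4:
  Latitude: split at 2 digits → 53° and 24.7094′; 53 + 24.7094/60 = 53.4118233
  N ⇒ keep positive
  Longitude: split at 3 digits → 090° and 41.26441′; 90 + 41.26441/60 = 90.6877402
  hemisphere W, so the sign is −
Point 5:
  φ: degrees = first 2 digits = 13, minutes = 6.2676; 13 + 6.2676/60 = 13.1044600
  S ⇒ negate
  Longitude: split at 3 digits → 000° and 26.6253′; 0 + 26.6253/60 = 0.4437550
  E ⇒ keep positive

1. -53.861267, -114.977573
2. 66.836355, -0.312033
3. 17.061850, 151.974813
4. 53.411823, -90.687740
5. -13.104460, 0.443755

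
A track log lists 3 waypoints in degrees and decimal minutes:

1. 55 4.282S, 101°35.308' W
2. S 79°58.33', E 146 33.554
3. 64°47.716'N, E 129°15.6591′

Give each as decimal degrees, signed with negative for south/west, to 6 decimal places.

1. -55.071367, -101.588467
2. -79.972167, 146.559233
3. 64.795267, 129.260985

Point 1:
  φ: 4.282′ = 0.071367°; total 55.0713667
  S ⇒ negate
  Longitude: 101 + 35.308/60 = 101.5884667
  W ⇒ negate
Point 2:
  Latitude: 58.33′ = 0.972167°; total 79.9721667
  S ⇒ negate
  Longitude: 33.554′ = 0.559233°; total 146.5592333
  E ⇒ keep positive
Point 3:
  Lat: 47.716′ = 0.795267°; total 64.7952667
  N → positive
  λ: 15.6591′ = 0.260985°; total 129.2609850
  E ⇒ keep positive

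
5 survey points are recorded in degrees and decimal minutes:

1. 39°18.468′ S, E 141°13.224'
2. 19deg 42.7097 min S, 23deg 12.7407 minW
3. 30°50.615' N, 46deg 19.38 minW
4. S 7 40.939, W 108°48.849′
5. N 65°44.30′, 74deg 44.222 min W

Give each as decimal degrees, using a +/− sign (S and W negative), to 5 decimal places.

Point 1:
  Lat: 18.468′ = 0.307800°; total 39.307800
  S ⇒ negate
  Lon: 13.224′ = 0.220400°; total 141.220400
  E → positive
Point 2:
  Lat: 19 + 42.7097/60 = 19.711828
  S ⇒ negate
  Longitude: 23 + 12.7407/60 = 23.212345
  hemisphere W, so the sign is −
Point 3:
  φ: 50.615′ = 0.843583°; total 30.843583
  N → positive
  Lon: 19.38′ = 0.323000°; total 46.323000
  hemisphere W, so the sign is −
Point 4:
  φ: 40.939′ = 0.682317°; total 7.682317
  S → negative
  Longitude: 48.849′ = 0.814150°; total 108.814150
  W → negative
Point 5:
  Latitude: 65 + 44.3/60 = 65.738333
  N → positive
  λ: 74 + 44.222/60 = 74.737033
  W → negative

1. -39.30780, 141.22040
2. -19.71183, -23.21235
3. 30.84358, -46.32300
4. -7.68232, -108.81415
5. 65.73833, -74.73703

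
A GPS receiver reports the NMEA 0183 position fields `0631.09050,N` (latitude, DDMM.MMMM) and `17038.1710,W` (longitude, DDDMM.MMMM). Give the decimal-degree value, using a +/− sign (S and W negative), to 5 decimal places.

φ: degrees = first 2 digits = 6, minutes = 31.0905; 6 + 31.0905/60 = 6.518175
N → positive
Lon: split at 3 digits → 170° and 38.171′; 170 + 38.171/60 = 170.636183
W → negative

6.51818, -170.63618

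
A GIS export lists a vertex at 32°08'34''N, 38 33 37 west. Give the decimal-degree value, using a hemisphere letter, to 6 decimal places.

32.142778° N, 38.560278° W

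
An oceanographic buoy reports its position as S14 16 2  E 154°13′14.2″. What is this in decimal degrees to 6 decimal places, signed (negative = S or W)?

-14.267222, 154.220611

φ: 14° + 16/60 + 2/3600 = 14 + 0.266667 + 0.000556 = 14.2672222
S → negative
Lon: 13′ + 14.2″ = 13.23667′; 154 + 13.23667/60 = 154.2206111
E ⇒ keep positive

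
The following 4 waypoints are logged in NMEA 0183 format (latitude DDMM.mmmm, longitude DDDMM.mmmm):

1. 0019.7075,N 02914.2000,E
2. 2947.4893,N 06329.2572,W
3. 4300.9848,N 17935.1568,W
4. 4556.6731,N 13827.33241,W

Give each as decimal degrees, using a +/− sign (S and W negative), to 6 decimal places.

1. 0.328458, 29.236667
2. 29.791488, -63.487620
3. 43.016413, -179.585947
4. 45.944552, -138.455540

Point 1:
  Lat: degrees = first 2 digits = 0, minutes = 19.7075; 0 + 19.7075/60 = 0.3284583
  N ⇒ keep positive
  Lon: degrees = first 3 digits = 29, minutes = 14.2; 29 + 14.2/60 = 29.2366667
  E ⇒ keep positive
Point 2:
  Latitude: degrees = first 2 digits = 29, minutes = 47.4893; 29 + 47.4893/60 = 29.7914883
  N → positive
  λ: degrees = first 3 digits = 63, minutes = 29.2572; 63 + 29.2572/60 = 63.4876200
  hemisphere W, so the sign is −
Point 3:
  Latitude: split at 2 digits → 43° and 0.9848′; 43 + 0.9848/60 = 43.0164133
  N → positive
  Longitude: split at 3 digits → 179° and 35.1568′; 179 + 35.1568/60 = 179.5859467
  W → negative
Point 4:
  Latitude: split at 2 digits → 45° and 56.6731′; 45 + 56.6731/60 = 45.9445517
  N → positive
  λ: degrees = first 3 digits = 138, minutes = 27.33241; 138 + 27.33241/60 = 138.4555402
  hemisphere W, so the sign is −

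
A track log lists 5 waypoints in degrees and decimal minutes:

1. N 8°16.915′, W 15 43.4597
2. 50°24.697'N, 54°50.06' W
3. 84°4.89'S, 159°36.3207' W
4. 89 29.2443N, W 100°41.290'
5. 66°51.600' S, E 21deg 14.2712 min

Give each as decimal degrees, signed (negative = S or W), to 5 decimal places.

Point 1:
  Latitude: 8 + 16.915/60 = 8.281917
  N ⇒ keep positive
  Lon: 43.4597′ = 0.724328°; total 15.724328
  W → negative
Point 2:
  φ: 24.697′ = 0.411617°; total 50.411617
  N ⇒ keep positive
  Lon: 54 + 50.06/60 = 54.834333
  hemisphere W, so the sign is −
Point 3:
  Latitude: 84 + 4.89/60 = 84.081500
  S ⇒ negate
  Lon: 36.3207′ = 0.605345°; total 159.605345
  W → negative
Point 4:
  φ: 89 + 29.2443/60 = 89.487405
  N → positive
  Lon: 41.29′ = 0.688167°; total 100.688167
  hemisphere W, so the sign is −
Point 5:
  Lat: 51.6′ = 0.860000°; total 66.860000
  S → negative
  λ: 14.2712′ = 0.237853°; total 21.237853
  E → positive

1. 8.28192, -15.72433
2. 50.41162, -54.83433
3. -84.08150, -159.60535
4. 89.48741, -100.68817
5. -66.86000, 21.23785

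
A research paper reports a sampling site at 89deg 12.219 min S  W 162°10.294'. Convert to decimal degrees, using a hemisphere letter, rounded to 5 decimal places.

89.20365° S, 162.17157° W

Latitude: 89 + 12.219/60 = 89.203650
Lon: 162 + 10.294/60 = 162.171567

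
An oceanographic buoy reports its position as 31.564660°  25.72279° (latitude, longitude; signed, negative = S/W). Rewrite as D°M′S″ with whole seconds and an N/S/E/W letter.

φ: 0.564660° → 33.87960′; 0.87960 × 60 = 52.78″
λ: 0.722790 × 60 = 43.36740′ → 43′, remainder × 60 = 22.04″

31°33′53″ N, 25°43′22″ E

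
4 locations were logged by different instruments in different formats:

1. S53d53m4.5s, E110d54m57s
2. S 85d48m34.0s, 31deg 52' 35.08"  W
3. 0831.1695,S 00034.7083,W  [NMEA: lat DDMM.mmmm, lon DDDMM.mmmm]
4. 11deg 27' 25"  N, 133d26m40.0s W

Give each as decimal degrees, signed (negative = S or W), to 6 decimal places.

1. -53.884583, 110.915833
2. -85.809444, -31.876411
3. -8.519492, -0.578472
4. 11.456944, -133.444444

Point 1:
  φ: 53′ + 4.5″ = 53.07500′; 53 + 53.07500/60 = 53.8845833
  S ⇒ negate
  Lon: 110 + 54/60 + 57/3600 = 110.9158333
  E → positive
Point 2:
  Lat: 48′ + 34″ = 48.56667′; 85 + 48.56667/60 = 85.8094444
  S ⇒ negate
  λ: 31 + 52/60 + 35.08/3600 = 31.8764111
  hemisphere W, so the sign is −
Point 3:
  Lat: split at 2 digits → 08° and 31.1695′; 8 + 31.1695/60 = 8.5194917
  S ⇒ negate
  Longitude: degrees = first 3 digits = 0, minutes = 34.7083; 0 + 34.7083/60 = 0.5784717
  hemisphere W, so the sign is −
Point 4:
  φ: 27′ + 25″ = 27.41667′; 11 + 27.41667/60 = 11.4569444
  N ⇒ keep positive
  Longitude: 133° + 26/60 + 40/3600 = 133 + 0.433333 + 0.011111 = 133.4444444
  W ⇒ negate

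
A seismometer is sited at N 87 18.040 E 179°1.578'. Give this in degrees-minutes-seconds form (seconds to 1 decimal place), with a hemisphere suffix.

87°18′2.4″ N, 179°01′34.7″ E

φ: fractional minutes 0.04000 × 60 = 2.400″
λ: fractional minutes 0.57800 × 60 = 34.680″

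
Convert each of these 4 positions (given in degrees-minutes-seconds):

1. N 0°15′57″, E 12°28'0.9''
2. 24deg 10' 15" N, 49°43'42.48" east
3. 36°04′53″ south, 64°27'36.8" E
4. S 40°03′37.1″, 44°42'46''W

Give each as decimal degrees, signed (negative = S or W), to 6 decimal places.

Point 1:
  Lat: 15′ + 57″ = 15.95000′; 0 + 15.95000/60 = 0.2658333
  N ⇒ keep positive
  Longitude: 12° + 28/60 + 0.9/3600 = 12 + 0.466667 + 0.000250 = 12.4669167
  E → positive
Point 2:
  Lat: 24 + 10/60 + 15/3600 = 24.1708333
  N → positive
  Longitude: 43′ + 42.48″ = 43.70800′; 49 + 43.70800/60 = 49.7284667
  E ⇒ keep positive
Point 3:
  φ: 36° + 4/60 + 53/3600 = 36 + 0.066667 + 0.014722 = 36.0813889
  S ⇒ negate
  Lon: 27′ + 36.8″ = 27.61333′; 64 + 27.61333/60 = 64.4602222
  E ⇒ keep positive
Point 4:
  φ: 3′ + 37.1″ = 3.61833′; 40 + 3.61833/60 = 40.0603056
  S ⇒ negate
  λ: 42′ + 46″ = 42.76667′; 44 + 42.76667/60 = 44.7127778
  W → negative

1. 0.265833, 12.466917
2. 24.170833, 49.728467
3. -36.081389, 64.460222
4. -40.060306, -44.712778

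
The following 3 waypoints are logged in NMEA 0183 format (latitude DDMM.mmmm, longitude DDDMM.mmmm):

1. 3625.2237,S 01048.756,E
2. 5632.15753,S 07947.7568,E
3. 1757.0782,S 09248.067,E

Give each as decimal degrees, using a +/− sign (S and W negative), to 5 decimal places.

Point 1:
  Latitude: degrees = first 2 digits = 36, minutes = 25.2237; 36 + 25.2237/60 = 36.420395
  S ⇒ negate
  Longitude: split at 3 digits → 010° and 48.756′; 10 + 48.756/60 = 10.812600
  E → positive
Point 2:
  Lat: split at 2 digits → 56° and 32.15753′; 56 + 32.15753/60 = 56.535959
  S ⇒ negate
  Longitude: split at 3 digits → 079° and 47.7568′; 79 + 47.7568/60 = 79.795947
  E → positive
Point 3:
  φ: split at 2 digits → 17° and 57.0782′; 17 + 57.0782/60 = 17.951303
  S ⇒ negate
  Lon: split at 3 digits → 092° and 48.067′; 92 + 48.067/60 = 92.801117
  E ⇒ keep positive

1. -36.42040, 10.81260
2. -56.53596, 79.79595
3. -17.95130, 92.80112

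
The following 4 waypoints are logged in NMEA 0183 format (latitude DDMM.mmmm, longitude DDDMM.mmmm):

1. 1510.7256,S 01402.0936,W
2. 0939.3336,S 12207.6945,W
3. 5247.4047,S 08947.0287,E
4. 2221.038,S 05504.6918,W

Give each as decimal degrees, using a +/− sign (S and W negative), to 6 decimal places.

1. -15.178760, -14.034893
2. -9.655560, -122.128242
3. -52.790078, 89.783812
4. -22.350633, -55.078197

Point 1:
  Lat: degrees = first 2 digits = 15, minutes = 10.7256; 15 + 10.7256/60 = 15.1787600
  hemisphere S, so the sign is −
  Lon: split at 3 digits → 014° and 2.0936′; 14 + 2.0936/60 = 14.0348933
  W ⇒ negate
Point 2:
  φ: degrees = first 2 digits = 9, minutes = 39.3336; 9 + 39.3336/60 = 9.6555600
  S → negative
  Longitude: degrees = first 3 digits = 122, minutes = 7.6945; 122 + 7.6945/60 = 122.1282417
  W ⇒ negate
Point 3:
  Latitude: degrees = first 2 digits = 52, minutes = 47.4047; 52 + 47.4047/60 = 52.7900783
  S → negative
  Longitude: degrees = first 3 digits = 89, minutes = 47.0287; 89 + 47.0287/60 = 89.7838117
  E → positive
Point 4:
  φ: split at 2 digits → 22° and 21.038′; 22 + 21.038/60 = 22.3506333
  S → negative
  λ: split at 3 digits → 055° and 4.6918′; 55 + 4.6918/60 = 55.0781967
  W → negative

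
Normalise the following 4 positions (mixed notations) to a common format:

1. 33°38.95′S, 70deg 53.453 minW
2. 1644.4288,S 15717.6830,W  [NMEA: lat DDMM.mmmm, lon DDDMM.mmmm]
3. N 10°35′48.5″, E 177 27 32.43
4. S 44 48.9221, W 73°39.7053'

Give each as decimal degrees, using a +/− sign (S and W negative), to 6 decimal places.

Point 1:
  Lat: 38.95′ = 0.649167°; total 33.6491667
  hemisphere S, so the sign is −
  Longitude: 53.453′ = 0.890883°; total 70.8908833
  hemisphere W, so the sign is −
Point 2:
  Lat: split at 2 digits → 16° and 44.4288′; 16 + 44.4288/60 = 16.7404800
  S → negative
  Longitude: degrees = first 3 digits = 157, minutes = 17.683; 157 + 17.683/60 = 157.2947167
  hemisphere W, so the sign is −
Point 3:
  Lat: 10° + 35/60 + 48.5/3600 = 10 + 0.583333 + 0.013472 = 10.5968056
  N ⇒ keep positive
  λ: 27′ + 32.43″ = 27.54050′; 177 + 27.54050/60 = 177.4590083
  E → positive
Point 4:
  Latitude: 44 + 48.9221/60 = 44.8153683
  S → negative
  λ: 39.7053′ = 0.661755°; total 73.6617550
  hemisphere W, so the sign is −

1. -33.649167, -70.890883
2. -16.740480, -157.294717
3. 10.596806, 177.459008
4. -44.815368, -73.661755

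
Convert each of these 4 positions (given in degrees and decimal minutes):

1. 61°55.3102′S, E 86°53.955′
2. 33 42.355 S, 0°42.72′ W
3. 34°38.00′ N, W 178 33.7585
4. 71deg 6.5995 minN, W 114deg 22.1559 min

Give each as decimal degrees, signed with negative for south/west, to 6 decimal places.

1. -61.921837, 86.899250
2. -33.705917, -0.712000
3. 34.633333, -178.562642
4. 71.109992, -114.369265

Point 1:
  φ: 55.3102′ = 0.921837°; total 61.9218367
  S ⇒ negate
  Longitude: 53.955′ = 0.899250°; total 86.8992500
  E ⇒ keep positive
Point 2:
  Lat: 33 + 42.355/60 = 33.7059167
  S ⇒ negate
  λ: 0 + 42.72/60 = 0.7120000
  hemisphere W, so the sign is −
Point 3:
  φ: 38′ = 0.633333°; total 34.6333333
  N ⇒ keep positive
  λ: 178 + 33.7585/60 = 178.5626417
  hemisphere W, so the sign is −
Point 4:
  Latitude: 6.5995′ = 0.109992°; total 71.1099917
  N → positive
  Longitude: 22.1559′ = 0.369265°; total 114.3692650
  hemisphere W, so the sign is −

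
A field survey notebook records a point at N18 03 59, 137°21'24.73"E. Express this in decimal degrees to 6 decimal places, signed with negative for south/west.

Lat: 18° + 3/60 + 59/3600 = 18 + 0.050000 + 0.016389 = 18.0663889
N ⇒ keep positive
Longitude: 137° + 21/60 + 24.73/3600 = 137 + 0.350000 + 0.006869 = 137.3568694
E ⇒ keep positive

18.066389, 137.356869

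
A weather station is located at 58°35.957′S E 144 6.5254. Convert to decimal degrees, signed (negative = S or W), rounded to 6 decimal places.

Latitude: 58 + 35.957/60 = 58.5992833
hemisphere S, so the sign is −
Longitude: 144 + 6.5254/60 = 144.1087567
E → positive

-58.599283, 144.108757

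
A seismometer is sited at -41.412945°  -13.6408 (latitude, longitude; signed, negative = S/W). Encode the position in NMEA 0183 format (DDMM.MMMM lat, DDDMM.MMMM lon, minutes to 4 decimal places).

4124.7767,S / 01338.4480,W

Latitude is negative → S; |value| = 41.412945
φ: minutes = (41.412945 − 41) × 60 = 24.776700
Longitude is negative → W; |value| = 13.640800
Lon: fractional part 0.640800 → 38.448000 minutes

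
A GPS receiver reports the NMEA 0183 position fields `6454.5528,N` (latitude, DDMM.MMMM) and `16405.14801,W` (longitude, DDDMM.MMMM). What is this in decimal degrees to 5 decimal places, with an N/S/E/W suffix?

Latitude: degrees = first 2 digits = 64, minutes = 54.5528; 64 + 54.5528/60 = 64.909213
Longitude: degrees = first 3 digits = 164, minutes = 5.14801; 164 + 5.14801/60 = 164.085800

64.90921° N, 164.08580° W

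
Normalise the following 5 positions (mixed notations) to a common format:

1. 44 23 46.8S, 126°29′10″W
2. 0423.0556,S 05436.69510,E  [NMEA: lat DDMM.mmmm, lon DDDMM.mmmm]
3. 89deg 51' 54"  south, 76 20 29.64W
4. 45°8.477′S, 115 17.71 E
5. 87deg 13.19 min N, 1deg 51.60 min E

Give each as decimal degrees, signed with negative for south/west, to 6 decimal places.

1. -44.396333, -126.486111
2. -4.384260, 54.611585
3. -89.865000, -76.341567
4. -45.141283, 115.295167
5. 87.219833, 1.860000

Point 1:
  Lat: 23′ + 46.8″ = 23.78000′; 44 + 23.78000/60 = 44.3963333
  hemisphere S, so the sign is −
  λ: 126° + 29/60 + 10/3600 = 126 + 0.483333 + 0.002778 = 126.4861111
  hemisphere W, so the sign is −
Point 2:
  Lat: split at 2 digits → 04° and 23.0556′; 4 + 23.0556/60 = 4.3842600
  S ⇒ negate
  λ: split at 3 digits → 054° and 36.6951′; 54 + 36.6951/60 = 54.6115850
  E ⇒ keep positive
Point 3:
  Latitude: 89 + 51/60 + 54/3600 = 89.8650000
  S ⇒ negate
  Lon: 76 + 20/60 + 29.64/3600 = 76.3415667
  hemisphere W, so the sign is −
Point 4:
  φ: 8.477′ = 0.141283°; total 45.1412833
  S → negative
  λ: 17.71′ = 0.295167°; total 115.2951667
  E → positive
Point 5:
  Lat: 13.19′ = 0.219833°; total 87.2198333
  N → positive
  λ: 51.6′ = 0.860000°; total 1.8600000
  E ⇒ keep positive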